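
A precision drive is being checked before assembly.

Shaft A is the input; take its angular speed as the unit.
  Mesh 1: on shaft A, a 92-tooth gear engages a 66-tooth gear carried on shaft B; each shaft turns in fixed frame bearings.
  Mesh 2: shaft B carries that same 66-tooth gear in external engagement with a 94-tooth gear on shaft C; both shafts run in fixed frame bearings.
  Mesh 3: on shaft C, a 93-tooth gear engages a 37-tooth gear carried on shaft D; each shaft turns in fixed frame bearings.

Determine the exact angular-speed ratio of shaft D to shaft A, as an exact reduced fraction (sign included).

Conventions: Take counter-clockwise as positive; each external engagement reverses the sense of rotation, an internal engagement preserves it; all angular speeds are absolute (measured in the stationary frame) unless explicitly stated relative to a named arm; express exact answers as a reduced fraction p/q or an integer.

class = fixed-axis compound train [3 meshes; 3 ratios multiply, 3 sense flips]
mesh 1 [92T→66T]: running ratio 46/33, sense −
mesh 2 [66T→94T]: running ratio 46/47, sense +
mesh 3 [93T→37T]: running ratio 4278/1739, sense −
ω_out/ω_in = -4278/1739

-4278/1739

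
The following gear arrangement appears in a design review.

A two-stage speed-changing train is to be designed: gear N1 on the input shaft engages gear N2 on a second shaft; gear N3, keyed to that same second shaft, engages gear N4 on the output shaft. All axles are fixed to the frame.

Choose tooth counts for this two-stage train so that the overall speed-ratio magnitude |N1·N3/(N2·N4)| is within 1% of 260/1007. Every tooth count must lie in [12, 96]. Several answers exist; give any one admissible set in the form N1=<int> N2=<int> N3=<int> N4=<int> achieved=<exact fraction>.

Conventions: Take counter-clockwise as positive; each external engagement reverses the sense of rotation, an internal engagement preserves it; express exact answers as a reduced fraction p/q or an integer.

topology: fixed-axis compound train — 2 stages, target 260/1007
target = 260/1007 in lowest terms: an exact hit needs N1·N3 = k·260 and N2·N4 = k·1007 for one integer k, every count in [12, 96]; additionally prefer no 1:1 stage (N1 ≠ N2, N3 ≠ N4)
k = 1: N1·N3 = 260 = 13·20, N2·N4 = 1007 = 19·53
achieved = 13·20/(19·53) = 260/1007; |achieved − target| = 0 ≤ 13/5035 ✓

N1=13 N2=19 N3=20 N4=53 achieved=260/1007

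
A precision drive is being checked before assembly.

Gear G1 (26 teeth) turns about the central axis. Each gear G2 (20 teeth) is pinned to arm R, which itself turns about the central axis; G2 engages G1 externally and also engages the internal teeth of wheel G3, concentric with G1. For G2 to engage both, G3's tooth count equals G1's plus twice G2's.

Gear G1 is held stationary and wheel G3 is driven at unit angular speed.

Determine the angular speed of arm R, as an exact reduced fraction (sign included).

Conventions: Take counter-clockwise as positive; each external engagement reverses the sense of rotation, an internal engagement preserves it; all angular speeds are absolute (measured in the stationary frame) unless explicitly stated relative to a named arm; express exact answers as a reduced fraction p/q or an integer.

recognized (axles ride arm R): planetary set, 26/20/66 teeth
ring teeth: 26 + 2·20 = 66
26(ω_sun−ω_arm) = −66(ω_ring−ω_arm),  ω_sun = 0, ω_ring = 1
26(0−ω_arm) = −66(1−ω_arm)  ⇒  92·ω_arm = 66  ⇒  ω_arm = 33/46
exact speed ratio = 33/46

33/46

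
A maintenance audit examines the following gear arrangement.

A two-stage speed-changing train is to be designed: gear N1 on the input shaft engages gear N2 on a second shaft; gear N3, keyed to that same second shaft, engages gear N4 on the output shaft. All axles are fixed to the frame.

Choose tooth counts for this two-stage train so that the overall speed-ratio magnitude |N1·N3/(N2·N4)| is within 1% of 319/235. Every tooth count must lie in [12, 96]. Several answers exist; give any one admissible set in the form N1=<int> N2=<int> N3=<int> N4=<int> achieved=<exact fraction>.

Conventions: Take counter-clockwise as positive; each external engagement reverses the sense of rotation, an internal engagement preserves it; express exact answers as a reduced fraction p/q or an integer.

design class (target 319/235): fixed-axis compound train
target = 319/235 in lowest terms: an exact hit needs N1·N3 = k·319 and N2·N4 = k·235 for one integer k, every count in [12, 96]; additionally prefer no 1:1 stage (N1 ≠ N2, N3 ≠ N4)
k = 1…2: no 1:1-free in-range split of k·319 and k·235 into factor pairs; take k = 3
k = 3: N1·N3 = 957 = 29·33, N2·N4 = 705 = 15·47
achieved = 29·33/(15·47) = 319/235; |achieved − target| = 0 ≤ 319/23500 ✓

N1=29 N2=15 N3=33 N4=47 achieved=319/235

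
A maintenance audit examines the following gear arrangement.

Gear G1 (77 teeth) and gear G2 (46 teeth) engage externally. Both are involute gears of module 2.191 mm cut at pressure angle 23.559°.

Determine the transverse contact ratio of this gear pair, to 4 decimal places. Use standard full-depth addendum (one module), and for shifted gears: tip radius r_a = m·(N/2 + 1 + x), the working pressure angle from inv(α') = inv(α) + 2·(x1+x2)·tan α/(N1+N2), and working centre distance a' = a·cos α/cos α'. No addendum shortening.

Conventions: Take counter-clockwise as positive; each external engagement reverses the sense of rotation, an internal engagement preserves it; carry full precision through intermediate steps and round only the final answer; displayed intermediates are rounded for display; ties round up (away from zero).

class = single-mesh tooth geometry [involute pair 77T × 46T, m = 2.191]
base radii: r_b1 = 77.322550, r_b2 = 46.192692
tip radii: r_a1 = 86.544500, r_a2 = 52.584000
no profile shift: α' = α, a' = a
action lengths: √(r_a1²−r_b1²) = 38.873819, √(r_a2²−r_b2²) = 25.125928
base pitch p_b = π·m·cos α = 6.309505
CR = (38.873819 + 25.125928 − 134.746500·sin 23.55900°)/6.309505 = 1.607493
contact ratio ≈ 1.6075

1.6075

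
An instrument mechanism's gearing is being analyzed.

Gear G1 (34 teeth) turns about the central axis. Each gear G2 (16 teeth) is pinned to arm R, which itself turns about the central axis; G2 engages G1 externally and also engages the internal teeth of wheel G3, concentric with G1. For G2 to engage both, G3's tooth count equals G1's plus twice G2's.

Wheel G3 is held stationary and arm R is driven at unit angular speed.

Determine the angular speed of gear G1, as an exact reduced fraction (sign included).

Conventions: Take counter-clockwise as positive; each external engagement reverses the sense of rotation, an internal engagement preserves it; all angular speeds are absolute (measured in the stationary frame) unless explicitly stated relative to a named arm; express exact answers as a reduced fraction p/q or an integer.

topology: planetary set — G1 34T / G2 16T / G3 66T, arm = carrier (Willis)
ring teeth: 34 + 2·16 = 66
34(ω_sun−ω_arm) = −66(ω_ring−ω_arm),  ω_ring = 0, ω_arm = 1
ω_sun = 1 − (66/34)(0−1) = 50/17
exact speed ratio = 50/17

50/17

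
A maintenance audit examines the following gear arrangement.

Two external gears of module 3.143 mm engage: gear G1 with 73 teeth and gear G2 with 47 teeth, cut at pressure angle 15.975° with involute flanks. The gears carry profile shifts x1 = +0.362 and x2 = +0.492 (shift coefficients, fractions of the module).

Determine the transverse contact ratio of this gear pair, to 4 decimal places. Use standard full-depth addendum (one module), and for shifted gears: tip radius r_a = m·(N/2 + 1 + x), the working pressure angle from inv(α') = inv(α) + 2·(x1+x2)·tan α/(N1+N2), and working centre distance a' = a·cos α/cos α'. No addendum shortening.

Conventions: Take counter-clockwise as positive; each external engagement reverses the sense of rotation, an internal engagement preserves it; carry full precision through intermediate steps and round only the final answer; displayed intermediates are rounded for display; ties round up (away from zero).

recognized (one external pair, fixed centres): single-mesh tooth geometry, m = 3.143, N1 = 73, N2 = 47
base radii: r_b1 = 110.289248, r_b2 = 71.008146
tip radii: r_a1 = 119.000266, r_a2 = 78.549856
inv(α') = inv(15.975°) + 2·(+0.362+0.492)·tan α/(73+47) = 0.01153151  ⇒  α' = 18.40847°
a' = a·cos α / cos α' = 188.5800·cos 15.975°/cos 18.40847° = 191.074819
action lengths: √(r_a1²−r_b1²) = 44.691667, √(r_a2²−r_b2²) = 33.584566
base pitch p_b = π·m·cos α = 9.492709
CR = (44.691667 + 33.584566 − 191.074819·sin 18.40847°)/9.492709 = 1.889539
contact ratio ≈ 1.8895

1.8895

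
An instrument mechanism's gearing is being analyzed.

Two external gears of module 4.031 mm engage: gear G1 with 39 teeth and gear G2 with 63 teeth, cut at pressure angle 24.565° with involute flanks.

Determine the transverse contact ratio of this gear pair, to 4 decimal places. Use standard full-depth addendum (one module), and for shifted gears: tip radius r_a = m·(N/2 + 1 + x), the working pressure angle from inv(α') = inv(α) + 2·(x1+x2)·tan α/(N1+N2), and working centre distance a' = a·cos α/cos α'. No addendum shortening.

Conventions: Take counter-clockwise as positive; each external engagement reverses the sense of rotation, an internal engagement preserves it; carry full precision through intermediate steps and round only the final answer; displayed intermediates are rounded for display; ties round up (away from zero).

single-mesh involute tooth geometry (39T engaging 63T at module 4.031)
base radii: r_b1 = 71.490025, r_b2 = 115.483886
tip radii: r_a1 = 82.635500, r_a2 = 131.007500
no profile shift: α' = α, a' = a
action lengths: √(r_a1²−r_b1²) = 41.446377, √(r_a2²−r_b2²) = 61.858201
base pitch p_b = π·m·cos α = 11.517566
CR = (41.446377 + 61.858201 − 205.581000·sin 24.56500°)/11.517566 = 1.548883
contact ratio ≈ 1.5489

1.5489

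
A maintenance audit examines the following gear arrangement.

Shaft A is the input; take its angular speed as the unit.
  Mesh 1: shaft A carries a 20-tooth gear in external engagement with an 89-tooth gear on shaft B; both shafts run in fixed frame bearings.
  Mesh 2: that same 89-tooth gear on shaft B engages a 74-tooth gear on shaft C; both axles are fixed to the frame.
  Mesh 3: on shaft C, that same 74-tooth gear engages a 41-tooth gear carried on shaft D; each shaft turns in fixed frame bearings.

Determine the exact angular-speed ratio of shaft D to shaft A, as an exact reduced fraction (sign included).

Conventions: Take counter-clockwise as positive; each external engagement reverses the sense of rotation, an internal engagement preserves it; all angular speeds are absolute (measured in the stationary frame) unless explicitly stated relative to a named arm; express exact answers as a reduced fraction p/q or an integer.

-20/41

class = fixed-axis compound train [3 meshes; 3 ratios multiply, 3 sense flips]
mesh 1 [20T→89T]: running ratio 20/89, sense −
mesh 2 [89T→74T]: running ratio 10/37, sense +
mesh 3 [74T→41T]: running ratio 20/41, sense −
ω_out/ω_in = -20/41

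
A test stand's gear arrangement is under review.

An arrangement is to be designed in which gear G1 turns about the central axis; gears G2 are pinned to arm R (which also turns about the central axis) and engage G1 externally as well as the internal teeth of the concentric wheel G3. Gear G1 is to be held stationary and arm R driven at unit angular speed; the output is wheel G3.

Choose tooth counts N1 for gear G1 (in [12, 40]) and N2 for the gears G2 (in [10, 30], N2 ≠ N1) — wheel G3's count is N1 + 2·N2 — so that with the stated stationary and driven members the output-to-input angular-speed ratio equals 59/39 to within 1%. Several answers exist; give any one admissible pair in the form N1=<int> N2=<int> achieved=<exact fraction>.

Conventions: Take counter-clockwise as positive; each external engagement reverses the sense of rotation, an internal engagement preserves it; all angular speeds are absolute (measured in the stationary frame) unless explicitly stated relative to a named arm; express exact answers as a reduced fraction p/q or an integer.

N1=40 N2=19 achieved=59/39

topology: planetary set — design target 59/39, arm = carrier (Willis)
Willis with ω_sun = 0: ω_ring/ω_arm = (N1+N3)/N3; set equal to 59/39  ⇒  N3/N1 = 1/(59/39 − 1) = 39/20
N3 = N1 + 2·N2  ⇒  N2/N1 = (N3/N1 − 1)/2 = (39/20 − 1)/2 = 19/40
smallest multiple with N1 ≥ 12 and N2 ≥ 10: k = 1  ⇒  N1 = 1·40 = 40, N2 = 1·19 = 19 (N1 ≤ 40, N2 ≤ 30, N2 ≠ N1 ✓), N3 = 40 + 2·19 = 78
check: (N1+N3)/N3 with N1 = 40, N3 = 78 gives 59/39; |achieved − target| = 0 ≤ 59/3900 ✓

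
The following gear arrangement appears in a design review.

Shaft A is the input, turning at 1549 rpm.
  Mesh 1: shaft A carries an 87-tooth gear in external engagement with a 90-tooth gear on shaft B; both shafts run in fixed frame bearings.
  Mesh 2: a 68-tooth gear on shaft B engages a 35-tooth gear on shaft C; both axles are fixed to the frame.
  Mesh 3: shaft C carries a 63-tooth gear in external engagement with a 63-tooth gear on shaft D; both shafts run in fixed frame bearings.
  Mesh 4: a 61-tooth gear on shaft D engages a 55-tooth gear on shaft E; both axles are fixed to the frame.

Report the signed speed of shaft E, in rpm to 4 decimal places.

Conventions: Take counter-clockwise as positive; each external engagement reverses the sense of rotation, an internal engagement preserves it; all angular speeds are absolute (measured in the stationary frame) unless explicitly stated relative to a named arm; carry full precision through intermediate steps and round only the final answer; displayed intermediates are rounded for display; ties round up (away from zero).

+3226.5335 rpm

4-mesh fixed-axis compound train (all bearings frame-fixed)
mesh 1 [87T→90T]: ω = 1549.0000×87/90 = 1497.3667 rpm, sense flips to −
mesh 2 [68T→35T]: ω = 1497.3667×68/35 = 2909.1695 rpm, sense flips to +
mesh 3 [63T→63T]: ω = 2909.1695×63/63 = 2909.1695 rpm, sense flips to −
mesh 4 [61T→55T]: ω = 2909.1695×61/55 = 3226.5335 rpm, sense flips to +
signed output speed = +3226.5335 rpm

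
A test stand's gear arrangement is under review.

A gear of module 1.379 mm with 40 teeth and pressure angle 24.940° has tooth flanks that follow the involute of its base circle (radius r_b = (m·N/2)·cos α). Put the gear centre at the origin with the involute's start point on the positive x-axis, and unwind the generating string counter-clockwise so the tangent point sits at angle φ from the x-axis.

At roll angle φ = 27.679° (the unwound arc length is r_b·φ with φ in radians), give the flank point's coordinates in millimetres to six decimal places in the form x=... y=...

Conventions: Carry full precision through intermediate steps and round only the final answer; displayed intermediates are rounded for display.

x=27.758247 y=0.918067

topology: single-mesh involute geometry — m = 1.379, N = 40
pitch radius r_p = m·N/2 = 1.379·40/2 = 27.580000
base radius r_b = r_p·cos α = 27.580000·cos 24.940° = 25.008161
roll angle φ = 27.679° = 0.48308968 rad
x = r_b·(cos φ + φ·sin φ) = 27.758247
y = r_b·(sin φ − φ·cos φ) = 0.918067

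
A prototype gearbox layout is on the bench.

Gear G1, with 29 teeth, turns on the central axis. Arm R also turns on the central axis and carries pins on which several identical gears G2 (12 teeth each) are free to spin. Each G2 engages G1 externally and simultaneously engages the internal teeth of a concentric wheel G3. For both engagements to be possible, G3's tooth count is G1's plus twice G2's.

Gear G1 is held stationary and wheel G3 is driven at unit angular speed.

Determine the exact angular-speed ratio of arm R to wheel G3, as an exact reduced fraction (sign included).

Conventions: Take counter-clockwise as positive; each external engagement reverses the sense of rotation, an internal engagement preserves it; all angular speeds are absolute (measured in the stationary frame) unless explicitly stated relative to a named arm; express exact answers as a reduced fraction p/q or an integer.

53/82

recognized (axles ride arm R): planetary set, 29/12/53 teeth
ring teeth: 29 + 2·12 = 53
29(ω_sun−ω_arm) = −53(ω_ring−ω_arm),  ω_sun = 0, ω_ring = 1
29(0−ω_arm) = −53(1−ω_arm)  ⇒  82·ω_arm = 53  ⇒  ω_arm = 53/82
ω_out/ω_in = 53/82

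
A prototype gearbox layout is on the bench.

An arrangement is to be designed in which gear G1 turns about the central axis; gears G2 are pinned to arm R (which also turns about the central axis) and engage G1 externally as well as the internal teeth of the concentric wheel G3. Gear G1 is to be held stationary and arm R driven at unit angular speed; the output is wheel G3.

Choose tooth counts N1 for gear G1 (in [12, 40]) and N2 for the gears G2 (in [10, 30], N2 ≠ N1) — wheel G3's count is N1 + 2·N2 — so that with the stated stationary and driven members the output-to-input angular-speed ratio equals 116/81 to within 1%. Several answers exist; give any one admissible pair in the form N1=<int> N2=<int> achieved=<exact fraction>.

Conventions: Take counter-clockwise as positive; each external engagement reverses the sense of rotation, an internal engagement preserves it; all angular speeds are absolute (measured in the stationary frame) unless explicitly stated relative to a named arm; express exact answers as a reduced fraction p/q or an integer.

design class (target 116/81): planetary set
Willis with ω_sun = 0: ω_ring/ω_arm = (N1+N3)/N3; set equal to 116/81  ⇒  N3/N1 = 1/(116/81 − 1) = 81/35
N3 = N1 + 2·N2  ⇒  N2/N1 = (N3/N1 − 1)/2 = (81/35 − 1)/2 = 23/35
smallest multiple with N1 ≥ 12 and N2 ≥ 10: k = 1  ⇒  N1 = 1·35 = 35, N2 = 1·23 = 23 (N1 ≤ 40, N2 ≤ 30, N2 ≠ N1 ✓), N3 = 35 + 2·23 = 81
check: (N1+N3)/N3 with N1 = 35, N3 = 81 gives 116/81; |achieved − target| = 0 ≤ 29/2025 ✓

N1=35 N2=23 achieved=116/81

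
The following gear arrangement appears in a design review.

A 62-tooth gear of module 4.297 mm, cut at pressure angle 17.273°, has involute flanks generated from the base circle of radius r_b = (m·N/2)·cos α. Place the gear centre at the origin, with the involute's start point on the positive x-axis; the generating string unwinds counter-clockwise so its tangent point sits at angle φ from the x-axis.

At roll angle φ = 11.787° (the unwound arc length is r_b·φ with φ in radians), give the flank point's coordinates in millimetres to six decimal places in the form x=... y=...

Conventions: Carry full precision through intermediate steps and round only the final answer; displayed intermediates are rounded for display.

recognized (one wheel, involute flank): single-mesh tooth geometry, m = 4.297, N = 62
pitch radius r_p = m·N/2 = 4.297·62/2 = 133.207000
base radius r_b = r_p·cos α = 133.207000·cos 17.273° = 127.199475
roll angle φ = 11.787° = 0.20572196 rad
x = r_b·(cos φ + φ·sin φ) = 129.862701
y = r_b·(sin φ − φ·cos φ) = 0.367593

x=129.862701 y=0.367593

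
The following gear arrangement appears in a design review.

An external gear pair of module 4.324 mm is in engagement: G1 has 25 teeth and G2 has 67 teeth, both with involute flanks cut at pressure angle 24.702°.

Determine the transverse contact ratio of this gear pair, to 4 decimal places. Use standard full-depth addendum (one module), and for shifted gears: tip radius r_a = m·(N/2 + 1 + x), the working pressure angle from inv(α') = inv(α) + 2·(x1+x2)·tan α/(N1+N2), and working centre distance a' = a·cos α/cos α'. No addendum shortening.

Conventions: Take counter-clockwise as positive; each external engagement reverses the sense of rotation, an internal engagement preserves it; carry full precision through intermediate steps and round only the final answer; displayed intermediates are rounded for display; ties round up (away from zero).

topology: single-mesh involute geometry — m = 4.324, 25T/67T pair
base radii: r_b1 = 49.104079, r_b2 = 131.598931
tip radii: r_a1 = 58.374000, r_a2 = 149.178000
no profile shift: α' = α, a' = a
action lengths: √(r_a1²−r_b1²) = 31.564432, √(r_a2²−r_b2²) = 70.255229
base pitch p_b = π·m·cos α = 12.341201
CR = (31.564432 + 70.255229 − 198.904000·sin 24.70200°)/12.341201 = 1.515081
contact ratio ≈ 1.5151

1.5151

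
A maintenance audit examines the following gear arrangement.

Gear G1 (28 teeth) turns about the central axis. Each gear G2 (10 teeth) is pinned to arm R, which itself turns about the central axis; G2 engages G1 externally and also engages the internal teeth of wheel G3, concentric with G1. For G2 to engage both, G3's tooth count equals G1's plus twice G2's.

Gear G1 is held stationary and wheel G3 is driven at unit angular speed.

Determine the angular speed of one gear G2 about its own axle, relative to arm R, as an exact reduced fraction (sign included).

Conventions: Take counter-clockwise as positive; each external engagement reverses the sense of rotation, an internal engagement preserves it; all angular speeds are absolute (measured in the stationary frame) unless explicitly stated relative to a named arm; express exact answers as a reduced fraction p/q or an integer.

recognized (axles ride arm R): planetary set, 28/10/48 teeth
ring teeth: 28 + 2·10 = 48
28(ω_sun−ω_arm) = −48(ω_ring−ω_arm),  ω_sun = 0, ω_ring = 1
28(0−ω_arm) = −48(1−ω_arm)  ⇒  76·ω_arm = 48  ⇒  ω_arm = 12/19
sun–planet mesh: 28·(0−12/19) = −10·(ω_p−ω_arm)  ⇒  ω_p−ω_arm = 168/95
exact speed ratio = 168/95

168/95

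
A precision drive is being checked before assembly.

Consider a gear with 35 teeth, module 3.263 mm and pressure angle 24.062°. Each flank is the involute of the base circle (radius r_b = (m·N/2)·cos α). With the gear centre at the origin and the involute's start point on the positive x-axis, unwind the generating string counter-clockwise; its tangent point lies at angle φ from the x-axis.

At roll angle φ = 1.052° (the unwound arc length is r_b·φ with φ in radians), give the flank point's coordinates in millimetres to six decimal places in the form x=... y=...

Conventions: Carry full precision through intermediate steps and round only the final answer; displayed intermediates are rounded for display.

single-mesh involute tooth geometry (35T wheel at module 3.263)
pitch radius r_p = m·N/2 = 3.263·35/2 = 57.102500
base radius r_b = r_p·cos α = 57.102500·cos 24.062° = 52.140566
roll angle φ = 1.052° = 0.01836086 rad
x = r_b·(cos φ + φ·sin φ) = 52.149354
y = r_b·(sin φ − φ·cos φ) = 0.000108

x=52.149354 y=0.000108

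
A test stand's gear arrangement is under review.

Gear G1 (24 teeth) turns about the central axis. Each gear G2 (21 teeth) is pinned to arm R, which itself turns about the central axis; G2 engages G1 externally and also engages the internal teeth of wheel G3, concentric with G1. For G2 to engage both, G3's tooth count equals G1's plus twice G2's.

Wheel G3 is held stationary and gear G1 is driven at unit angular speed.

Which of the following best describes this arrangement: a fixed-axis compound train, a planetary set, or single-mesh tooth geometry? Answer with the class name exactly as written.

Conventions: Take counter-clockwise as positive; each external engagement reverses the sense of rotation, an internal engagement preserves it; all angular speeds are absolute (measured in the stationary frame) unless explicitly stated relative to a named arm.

planetary set

planetary set (24T centre, 21T on arm, 66T internal) — Willis relation
classification: planetary set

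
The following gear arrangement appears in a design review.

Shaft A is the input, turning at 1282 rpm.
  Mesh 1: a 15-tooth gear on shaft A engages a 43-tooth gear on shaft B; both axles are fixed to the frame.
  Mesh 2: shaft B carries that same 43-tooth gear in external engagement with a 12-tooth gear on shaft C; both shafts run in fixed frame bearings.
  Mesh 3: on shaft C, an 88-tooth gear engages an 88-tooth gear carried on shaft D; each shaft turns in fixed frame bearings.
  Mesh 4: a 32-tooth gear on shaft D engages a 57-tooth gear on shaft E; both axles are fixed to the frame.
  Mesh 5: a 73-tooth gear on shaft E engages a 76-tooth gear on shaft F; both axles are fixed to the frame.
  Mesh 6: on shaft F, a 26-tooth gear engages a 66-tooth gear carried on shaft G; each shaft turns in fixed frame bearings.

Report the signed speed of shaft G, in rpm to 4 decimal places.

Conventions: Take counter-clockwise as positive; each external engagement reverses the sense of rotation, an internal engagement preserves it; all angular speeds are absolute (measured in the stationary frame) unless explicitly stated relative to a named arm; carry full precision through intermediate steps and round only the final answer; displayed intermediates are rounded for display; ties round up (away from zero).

+340.4175 rpm

recognized (7 fixed axles, 6 meshes): fixed-axis compound train
mesh 1 [15T→43T]: ω = 1282.0000×15/43 = 447.2093 rpm, sense flips to −
mesh 2 [43T→12T]: ω = 447.2093×43/12 = 1602.5000 rpm, sense flips to +
mesh 3 [88T→88T]: ω = 1602.5000×88/88 = 1602.5000 rpm, sense flips to −
mesh 4 [32T→57T]: ω = 1602.5000×32/57 = 899.6491 rpm, sense flips to +
mesh 5 [73T→76T]: ω = 899.6491×73/76 = 864.1367 rpm, sense flips to −
mesh 6 [26T→66T]: ω = 864.1367×26/66 = 340.4175 rpm, sense flips to +
signed output speed = +340.4175 rpm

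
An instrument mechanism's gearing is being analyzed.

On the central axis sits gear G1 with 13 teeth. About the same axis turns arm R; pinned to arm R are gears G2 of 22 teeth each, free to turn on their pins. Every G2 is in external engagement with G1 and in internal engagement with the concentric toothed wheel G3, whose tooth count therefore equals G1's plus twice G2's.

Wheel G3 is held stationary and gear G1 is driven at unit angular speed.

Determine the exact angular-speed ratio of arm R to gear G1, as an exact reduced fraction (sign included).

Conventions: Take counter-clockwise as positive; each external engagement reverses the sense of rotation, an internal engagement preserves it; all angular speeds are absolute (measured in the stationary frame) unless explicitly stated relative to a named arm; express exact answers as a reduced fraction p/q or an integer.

class = planetary set [G3 = 13+2·22 = 57; Willis about the carrier]
ring teeth: 13 + 2·22 = 57
13(ω_sun−ω_arm) = −57(ω_ring−ω_arm),  ω_ring = 0, ω_sun = 1
13(1−ω_arm) = −57(0−ω_arm)  ⇒  70·ω_arm = 13  ⇒  ω_arm = 13/70
ω_out/ω_in = 13/70

13/70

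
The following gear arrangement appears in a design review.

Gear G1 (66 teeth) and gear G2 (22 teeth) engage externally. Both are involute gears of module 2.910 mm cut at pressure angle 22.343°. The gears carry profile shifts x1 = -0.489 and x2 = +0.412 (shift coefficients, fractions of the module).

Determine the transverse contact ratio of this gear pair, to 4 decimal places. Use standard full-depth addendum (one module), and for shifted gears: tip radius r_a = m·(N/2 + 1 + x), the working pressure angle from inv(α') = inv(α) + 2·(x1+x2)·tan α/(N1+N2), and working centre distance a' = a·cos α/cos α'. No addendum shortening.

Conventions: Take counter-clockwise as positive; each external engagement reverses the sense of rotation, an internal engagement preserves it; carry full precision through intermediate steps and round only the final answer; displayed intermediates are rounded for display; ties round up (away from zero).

topology: single-mesh involute geometry — m = 2.910, 66T/22T pair
base radii: r_b1 = 88.820517, r_b2 = 29.606839
tip radii: r_a1 = 97.517010, r_a2 = 36.118920
inv(α') = inv(22.343°) + 2·(-0.489+0.412)·tan α/(66+22) = 0.02032871  ⇒  α' = 22.09603°
a' = a·cos α / cos α' = 128.0400·cos 22.343°/cos 22.09603° = 127.814751
action lengths: √(r_a1²−r_b1²) = 40.255223, √(r_a2²−r_b2²) = 20.688438
base pitch p_b = π·m·cos α = 8.455693
CR = (40.255223 + 20.688438 − 127.814751·sin 22.09603°)/8.455693 = 1.521443
contact ratio ≈ 1.5214

1.5214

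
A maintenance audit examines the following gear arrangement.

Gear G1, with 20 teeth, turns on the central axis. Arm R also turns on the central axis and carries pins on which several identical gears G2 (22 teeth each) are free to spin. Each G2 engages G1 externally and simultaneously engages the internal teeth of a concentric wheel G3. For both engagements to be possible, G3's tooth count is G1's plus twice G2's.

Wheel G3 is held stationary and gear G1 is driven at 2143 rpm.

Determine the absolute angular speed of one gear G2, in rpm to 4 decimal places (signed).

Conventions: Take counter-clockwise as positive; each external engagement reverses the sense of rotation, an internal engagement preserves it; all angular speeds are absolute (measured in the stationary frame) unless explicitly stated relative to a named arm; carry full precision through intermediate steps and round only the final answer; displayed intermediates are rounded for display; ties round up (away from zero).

-974.0909 rpm

class = planetary set [G3 = 20+2·22 = 64; Willis about the carrier]
normalise by the input: solve with ω_sun = 1, then scale by 2143 rpm
ring teeth: 20 + 2·22 = 64
20(ω_sun−ω_arm) = −64(ω_ring−ω_arm),  ω_ring = 0, ω_sun = 1
20(1−ω_arm) = −64(0−ω_arm)  ⇒  84·ω_arm = 20  ⇒  ω_arm = 5/21
sun–planet mesh: 20·(1−5/21) = −22·(ω_p−ω_arm)  ⇒  ω_p−ω_arm = -160/231
ω_p = 5/21 − 160/231 = -5/11
scale: ω_p = -5/11 × 2143 rpm = -974.0909 rpm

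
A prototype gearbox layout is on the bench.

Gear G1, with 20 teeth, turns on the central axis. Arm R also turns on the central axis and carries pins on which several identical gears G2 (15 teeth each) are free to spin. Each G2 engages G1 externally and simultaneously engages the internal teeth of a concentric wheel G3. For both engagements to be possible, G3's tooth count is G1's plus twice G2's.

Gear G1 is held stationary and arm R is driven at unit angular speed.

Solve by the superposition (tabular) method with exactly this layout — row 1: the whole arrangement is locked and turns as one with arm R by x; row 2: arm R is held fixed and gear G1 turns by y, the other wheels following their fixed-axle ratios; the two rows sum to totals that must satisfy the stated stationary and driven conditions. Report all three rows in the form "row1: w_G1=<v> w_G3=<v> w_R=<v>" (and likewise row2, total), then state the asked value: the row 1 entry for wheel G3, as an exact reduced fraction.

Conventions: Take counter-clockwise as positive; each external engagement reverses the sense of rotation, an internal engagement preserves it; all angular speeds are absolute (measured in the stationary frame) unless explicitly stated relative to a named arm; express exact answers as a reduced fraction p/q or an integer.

row1: w_G1=1 w_G3=1 w_R=1
row2: w_G1=-1 w_G3=2/5 w_R=0
total: w_G1=0 w_G3=7/5 w_R=1
asked value: 1

planetary set (20T centre, 15T on arm, 50T internal) — Willis relation
superposition row 1 [locked train]: every member turns x
row 2: sun turns y, ring = −(20/50)·y, arm 0
boundary: total ω_sun = x + y = 0 and total ω_arm = x = 1  ⇒  y = -1, x = 1
row 2 ring = −(20/50)·(-1) = 2/5
totals (row 1 + row 2): sun 1 + (-1) = 0, ring 1 + 2/5 = 7/5, arm 1 + 0 = 1
asked cell (row1, ring) = 1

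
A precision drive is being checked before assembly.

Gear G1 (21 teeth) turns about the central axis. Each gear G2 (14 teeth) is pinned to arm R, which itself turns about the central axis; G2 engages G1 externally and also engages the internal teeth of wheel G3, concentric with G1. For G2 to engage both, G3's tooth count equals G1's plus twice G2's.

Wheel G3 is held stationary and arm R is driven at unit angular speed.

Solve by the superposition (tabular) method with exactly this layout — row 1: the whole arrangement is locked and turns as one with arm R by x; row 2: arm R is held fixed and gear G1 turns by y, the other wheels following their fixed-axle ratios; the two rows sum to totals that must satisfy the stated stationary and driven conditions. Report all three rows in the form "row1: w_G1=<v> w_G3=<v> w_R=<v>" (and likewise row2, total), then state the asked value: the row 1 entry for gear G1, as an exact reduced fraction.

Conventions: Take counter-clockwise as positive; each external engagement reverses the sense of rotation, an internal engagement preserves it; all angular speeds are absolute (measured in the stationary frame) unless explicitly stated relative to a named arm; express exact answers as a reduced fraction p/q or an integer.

recognized (axles ride arm R): planetary set, 21/14/49 teeth
superposition row 1 [locked train]: every member turns x
row 2 (arm held, sun turns y): ω_ring = −(21/49)·y, ω_arm = 0
boundary: total ω_ring = x − (21/49)·y = 0 and total ω_arm = x = 1  ⇒  y = 7/3, x = 1
row 2 ring = −(21/49)·7/3 = -1
totals (row 1 + row 2): sun 1 + 7/3 = 10/3, ring 1 + (-1) = 0, arm 1 + 0 = 1
asked cell (row1, sun) = 1

row1: w_G1=1 w_G3=1 w_R=1
row2: w_G1=7/3 w_G3=-1 w_R=0
total: w_G1=10/3 w_G3=0 w_R=1
asked value: 1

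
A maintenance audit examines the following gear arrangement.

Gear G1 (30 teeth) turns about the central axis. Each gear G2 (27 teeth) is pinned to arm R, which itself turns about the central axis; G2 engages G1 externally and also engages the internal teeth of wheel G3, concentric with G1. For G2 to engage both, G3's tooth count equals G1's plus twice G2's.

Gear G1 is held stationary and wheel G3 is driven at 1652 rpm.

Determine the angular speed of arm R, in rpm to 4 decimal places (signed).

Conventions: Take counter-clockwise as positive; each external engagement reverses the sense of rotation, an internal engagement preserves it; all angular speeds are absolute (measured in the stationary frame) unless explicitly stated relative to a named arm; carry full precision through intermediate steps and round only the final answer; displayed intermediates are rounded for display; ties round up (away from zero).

+1217.2632 rpm

planetary set (30T centre, 27T on arm, 84T internal) — Willis relation
normalise by the input: solve with ω_ring = 1, then scale by 1652 rpm
ring teeth: 30 + 2·27 = 84
30(ω_sun−ω_arm) = −84(ω_ring−ω_arm),  ω_sun = 0, ω_ring = 1
30(0−ω_arm) = −84(1−ω_arm)  ⇒  114·ω_arm = 84  ⇒  ω_arm = 14/19
scale: ω_arm = 14/19 × 1652 rpm = +1217.2632 rpm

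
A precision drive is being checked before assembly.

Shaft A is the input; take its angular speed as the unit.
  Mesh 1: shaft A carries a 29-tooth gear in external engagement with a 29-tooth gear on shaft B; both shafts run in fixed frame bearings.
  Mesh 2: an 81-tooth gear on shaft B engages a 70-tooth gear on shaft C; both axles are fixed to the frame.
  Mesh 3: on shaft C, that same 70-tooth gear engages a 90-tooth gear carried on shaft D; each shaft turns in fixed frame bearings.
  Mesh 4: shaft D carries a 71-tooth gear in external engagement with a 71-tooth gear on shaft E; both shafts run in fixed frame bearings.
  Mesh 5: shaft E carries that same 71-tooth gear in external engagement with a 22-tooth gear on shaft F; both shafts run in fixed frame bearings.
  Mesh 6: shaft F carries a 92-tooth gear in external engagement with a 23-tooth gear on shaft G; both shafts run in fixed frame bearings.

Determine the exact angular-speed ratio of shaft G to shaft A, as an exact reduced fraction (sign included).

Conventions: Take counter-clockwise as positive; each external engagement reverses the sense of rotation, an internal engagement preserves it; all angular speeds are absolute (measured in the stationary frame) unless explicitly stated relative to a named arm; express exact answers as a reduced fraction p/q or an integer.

639/55

class = fixed-axis compound train [6 meshes; 6 ratios multiply, 6 sense flips]
mesh 1 [29T→29T]: running ratio 1, sense −
mesh 2 [81T→70T]: running ratio 81/70, sense +
mesh 3 [70T→90T]: running ratio 9/10, sense −
mesh 4 [71T→71T]: running ratio 9/10, sense +
mesh 5 [71T→22T]: running ratio 639/220, sense −
mesh 6 [92T→23T]: running ratio 639/55, sense +
ω_out/ω_in = 639/55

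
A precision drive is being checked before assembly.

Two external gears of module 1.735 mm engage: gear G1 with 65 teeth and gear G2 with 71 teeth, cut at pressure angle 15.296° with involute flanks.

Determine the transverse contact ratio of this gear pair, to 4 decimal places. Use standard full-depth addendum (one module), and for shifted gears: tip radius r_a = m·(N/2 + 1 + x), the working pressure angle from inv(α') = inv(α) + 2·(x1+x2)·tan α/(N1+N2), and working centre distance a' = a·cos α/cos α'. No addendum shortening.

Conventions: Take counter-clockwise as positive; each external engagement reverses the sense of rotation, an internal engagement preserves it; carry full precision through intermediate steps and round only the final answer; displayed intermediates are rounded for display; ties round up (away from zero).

2.1483

class = single-mesh tooth geometry [involute pair 65T × 71T, m = 1.735]
base radii: r_b1 = 54.390020, r_b2 = 59.410637
tip radii: r_a1 = 58.122500, r_a2 = 63.327500
no profile shift: α' = α, a' = a
action lengths: √(r_a1²−r_b1²) = 20.492699, √(r_a2²−r_b2²) = 21.925976
base pitch p_b = π·m·cos α = 5.257578
CR = (20.492699 + 21.925976 − 117.980000·sin 15.29600°)/5.257578 = 2.148304
contact ratio ≈ 2.1483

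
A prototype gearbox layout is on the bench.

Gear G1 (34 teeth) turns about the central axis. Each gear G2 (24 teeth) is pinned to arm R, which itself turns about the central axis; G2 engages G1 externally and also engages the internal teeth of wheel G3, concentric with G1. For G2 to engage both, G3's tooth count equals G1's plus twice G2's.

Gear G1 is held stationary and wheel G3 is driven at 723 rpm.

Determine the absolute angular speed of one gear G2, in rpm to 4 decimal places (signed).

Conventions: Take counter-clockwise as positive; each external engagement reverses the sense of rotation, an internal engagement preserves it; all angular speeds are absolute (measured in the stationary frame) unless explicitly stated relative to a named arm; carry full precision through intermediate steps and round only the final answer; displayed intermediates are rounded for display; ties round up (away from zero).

+1235.1250 rpm

class = planetary set [G3 = 34+2·24 = 82; Willis about the carrier]
normalise by the input: solve with ω_ring = 1, then scale by 723 rpm
ring teeth: 34 + 2·24 = 82
34(ω_sun−ω_arm) = −82(ω_ring−ω_arm),  ω_sun = 0, ω_ring = 1
34(0−ω_arm) = −82(1−ω_arm)  ⇒  116·ω_arm = 82  ⇒  ω_arm = 41/58
sun–planet mesh: 34·(0−41/58) = −24·(ω_p−ω_arm)  ⇒  ω_p−ω_arm = 697/696
ω_p = 41/58 + 697/696 = 41/24
scale: ω_p = 41/24 × 723 rpm = +1235.1250 rpm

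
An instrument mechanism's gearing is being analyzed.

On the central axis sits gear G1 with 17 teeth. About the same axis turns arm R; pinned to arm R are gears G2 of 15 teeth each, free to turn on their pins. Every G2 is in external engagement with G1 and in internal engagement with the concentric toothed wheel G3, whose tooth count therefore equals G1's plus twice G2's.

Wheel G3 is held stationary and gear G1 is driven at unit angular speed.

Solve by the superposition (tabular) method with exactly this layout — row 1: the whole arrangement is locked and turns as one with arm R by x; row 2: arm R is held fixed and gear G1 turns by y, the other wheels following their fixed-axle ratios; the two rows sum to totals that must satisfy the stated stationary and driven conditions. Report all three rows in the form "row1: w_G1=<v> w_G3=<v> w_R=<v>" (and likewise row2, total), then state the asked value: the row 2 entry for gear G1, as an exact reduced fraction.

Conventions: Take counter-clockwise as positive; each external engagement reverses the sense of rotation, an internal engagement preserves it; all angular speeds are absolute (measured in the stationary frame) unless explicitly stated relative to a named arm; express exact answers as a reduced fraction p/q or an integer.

recognized (axles ride arm R): planetary set, 17/15/47 teeth
superposition row 1 [locked train]: every member turns x
row 2 — arm fixed, fixed-axis ratios: sun y, ring −(17/47)·y, arm 0
boundary: total ω_ring = x − (17/47)·y = 0 and total ω_sun = x + y = 1  ⇒  y = 47/64, x = 17/64
row 2 ring = −(17/47)·47/64 = -17/64
totals (row 1 + row 2): sun 17/64 + 47/64 = 1, ring 17/64 + (-17/64) = 0, arm 17/64 + 0 = 17/64
asked cell (row2, sun) = 47/64

row1: w_G1=17/64 w_G3=17/64 w_R=17/64
row2: w_G1=47/64 w_G3=-17/64 w_R=0
total: w_G1=1 w_G3=0 w_R=17/64
asked value: 47/64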